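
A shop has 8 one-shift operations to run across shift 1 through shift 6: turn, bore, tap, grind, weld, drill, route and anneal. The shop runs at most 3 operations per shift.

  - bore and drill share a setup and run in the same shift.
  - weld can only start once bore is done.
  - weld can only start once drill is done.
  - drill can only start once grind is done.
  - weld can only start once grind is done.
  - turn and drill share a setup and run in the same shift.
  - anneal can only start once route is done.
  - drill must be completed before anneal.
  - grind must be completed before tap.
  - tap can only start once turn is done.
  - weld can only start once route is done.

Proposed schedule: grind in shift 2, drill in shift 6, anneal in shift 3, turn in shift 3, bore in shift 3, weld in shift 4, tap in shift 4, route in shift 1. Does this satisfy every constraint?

No — it violates: drill must be completed before anneal

weld can only start once grind is done — holds.
anneal can only start once route is done — holds.
weld can only start once route is done — holds.
The shop runs at most 3 operations per shift — holds.
turn and drill share a setup and run in the same shift — violated.
grind must be completed before tap — holds.
drill must be completed before anneal — violated.
weld can only start once drill is done — violated.
tap can only start once turn is done — holds.
drill can only start once grind is done — holds.
bore and drill share a setup and run in the same shift — violated.
weld can only start once bore is done — holds.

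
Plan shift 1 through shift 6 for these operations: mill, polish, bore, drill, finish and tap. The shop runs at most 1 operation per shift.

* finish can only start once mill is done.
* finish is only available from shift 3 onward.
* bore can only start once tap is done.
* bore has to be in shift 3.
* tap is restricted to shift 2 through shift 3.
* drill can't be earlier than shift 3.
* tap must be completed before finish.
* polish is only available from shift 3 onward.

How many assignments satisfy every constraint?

Splitting on polish: it can be shift 4 (2), shift 5 (2), shift 6 (2). Listing each branch's schedules as (mill, bore, drill, finish, tap) by shift number:
polish=shift 4: (1,3,5,6,2) (1,3,6,5,2) — 2.
polish=shift 5: (1,3,4,6,2) (1,3,6,4,2) — 2.
polish=shift 6: (1,3,4,5,2) (1,3,5,4,2) — 2.
Summing: 2 + 2 + 2 = 6.

6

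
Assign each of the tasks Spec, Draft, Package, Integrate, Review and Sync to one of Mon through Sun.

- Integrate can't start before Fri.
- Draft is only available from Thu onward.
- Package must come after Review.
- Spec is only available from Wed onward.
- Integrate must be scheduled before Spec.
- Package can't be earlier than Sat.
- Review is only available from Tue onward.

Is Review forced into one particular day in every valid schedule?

Review can be Tue (e.g. Package -> Sat; Sync -> Mon; Integrate -> Fri; Draft -> Thu; Review -> Tue; Spec -> Sat) or Wed (e.g. Integrate -> Fri; Review -> Wed; Spec -> Sat; Package -> Sat; Sync -> Mon; Draft -> Thu).

No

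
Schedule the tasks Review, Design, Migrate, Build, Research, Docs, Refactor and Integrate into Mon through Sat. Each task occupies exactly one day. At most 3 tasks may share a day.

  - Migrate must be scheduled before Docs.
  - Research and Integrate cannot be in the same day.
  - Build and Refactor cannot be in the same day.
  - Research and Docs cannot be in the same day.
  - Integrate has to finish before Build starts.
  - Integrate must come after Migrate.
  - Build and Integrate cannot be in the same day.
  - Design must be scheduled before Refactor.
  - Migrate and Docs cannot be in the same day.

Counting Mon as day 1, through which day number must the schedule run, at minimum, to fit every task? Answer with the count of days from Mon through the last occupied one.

3

The precedence chain requires at least 3 distinct days.
With at most 3 per day and 8 tasks, at least 3 days are needed.
3 works (last occupied day: Wed): for example Research in Wed, Build in Wed, Review in Mon, Refactor in Tue, Design in Mon, Integrate in Tue, Migrate in Mon, Docs in Tue.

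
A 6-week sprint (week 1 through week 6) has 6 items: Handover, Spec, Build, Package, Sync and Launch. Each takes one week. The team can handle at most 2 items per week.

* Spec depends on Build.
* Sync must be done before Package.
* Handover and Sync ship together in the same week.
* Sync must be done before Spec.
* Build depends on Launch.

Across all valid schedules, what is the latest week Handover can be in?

week 5

Handover must be in the same week as Sync, which can't be after week 5, so Handover is at most week 5.
Handover at week 5 is achievable: Handover -> week 5, Build -> week 2, Sync -> week 5, Launch -> week 1, Package -> week 6, Spec -> week 6.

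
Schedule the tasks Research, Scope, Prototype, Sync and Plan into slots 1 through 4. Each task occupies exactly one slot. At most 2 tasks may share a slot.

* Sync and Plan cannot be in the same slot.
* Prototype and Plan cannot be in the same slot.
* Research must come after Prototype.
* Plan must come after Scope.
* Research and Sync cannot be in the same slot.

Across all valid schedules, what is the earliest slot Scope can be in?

1

Downstream work caps Scope at 3.
Scope at 1 is achievable: Research in 2; Sync in 3; Plan in 2; Scope in 1; Prototype in 1.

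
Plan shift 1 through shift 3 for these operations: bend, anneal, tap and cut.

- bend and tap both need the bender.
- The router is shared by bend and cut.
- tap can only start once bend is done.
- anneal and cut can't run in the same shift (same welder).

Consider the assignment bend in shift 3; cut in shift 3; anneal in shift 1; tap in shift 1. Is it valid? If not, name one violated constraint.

anneal and cut can't run in the same shift (same welder) — holds.
bend and tap both need the bender — holds.
The router is shared by bend and cut — violated.
tap can only start once bend is done — violated.

No — it violates: tap can only start once bend is done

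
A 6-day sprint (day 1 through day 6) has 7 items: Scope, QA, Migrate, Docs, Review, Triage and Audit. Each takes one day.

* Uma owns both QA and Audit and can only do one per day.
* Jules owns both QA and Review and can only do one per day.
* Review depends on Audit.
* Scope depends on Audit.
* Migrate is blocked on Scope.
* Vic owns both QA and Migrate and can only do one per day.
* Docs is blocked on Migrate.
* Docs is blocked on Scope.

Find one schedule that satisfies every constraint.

Scope in day 2; Triage in day 1; Docs in day 4; Review in day 2; QA in day 4; Audit in day 1; Migrate in day 3

Checking: Migrate(day 3) before Docs(day 4); Audit(day 1) before Scope(day 2); Scope(day 2) before Docs(day 4); Audit(day 1) before Review(day 2); Scope(day 2) before Migrate(day 3); QA(day 4) != Migrate(day 3); QA(day 4) != Review(day 2); QA(day 4) != Audit(day 1).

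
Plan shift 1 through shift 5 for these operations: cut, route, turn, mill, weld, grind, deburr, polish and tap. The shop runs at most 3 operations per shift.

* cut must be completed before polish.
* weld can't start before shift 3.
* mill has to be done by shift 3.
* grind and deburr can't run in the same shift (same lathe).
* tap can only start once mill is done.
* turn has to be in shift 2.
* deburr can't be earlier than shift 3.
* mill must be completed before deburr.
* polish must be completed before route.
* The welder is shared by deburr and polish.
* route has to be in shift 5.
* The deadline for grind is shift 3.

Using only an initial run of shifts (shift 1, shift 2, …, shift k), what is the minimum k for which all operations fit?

The precedence chain requires at least 3 distinct shifts.
With at most 3 per shift and 9 operations, at least 3 shifts are needed.
route can't be placed before shift 5, so the schedule must run through at least shift 5.
5 works (last occupied shift: shift 5): for example route=shift 5, grind=shift 1, cut=shift 1, polish=shift 2, turn=shift 2, deburr=shift 3, mill=shift 1, weld=shift 3, tap=shift 2.

5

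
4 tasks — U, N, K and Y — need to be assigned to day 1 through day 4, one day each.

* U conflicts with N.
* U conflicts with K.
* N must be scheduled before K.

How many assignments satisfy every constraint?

48

Splitting on U: it can be day 1 (12), day 2 (12), day 3 (12), day 4 (12). Listing each branch's schedules as (N, K, Y) by day number:
U=day 1: (2,3,1) (2,3,2) (2,3,3) (2,3,4) (2,4,1) (2,4,2) (2,4,3) (2,4,4) (3,4,1) (3,4,2) (3,4,3) (3,4,4) — 12.
U=day 2: (1,3,1) (1,3,2) (1,3,3) (1,3,4) (1,4,1) (1,4,2) (1,4,3) (1,4,4) (3,4,1) (3,4,2) (3,4,3) (3,4,4) — 12.
U=day 3: (1,2,1) (1,2,2) (1,2,3) (1,2,4) (1,4,1) (1,4,2) (1,4,3) (1,4,4) (2,4,1) (2,4,2) (2,4,3) (2,4,4) — 12.
U=day 4: (1,2,1) (1,2,2) (1,2,3) (1,2,4) (1,3,1) (1,3,2) (1,3,3) (1,3,4) (2,3,1) (2,3,2) (2,3,3) (2,3,4) — 12.
Summing: 12 + 12 + 12 + 12 = 48.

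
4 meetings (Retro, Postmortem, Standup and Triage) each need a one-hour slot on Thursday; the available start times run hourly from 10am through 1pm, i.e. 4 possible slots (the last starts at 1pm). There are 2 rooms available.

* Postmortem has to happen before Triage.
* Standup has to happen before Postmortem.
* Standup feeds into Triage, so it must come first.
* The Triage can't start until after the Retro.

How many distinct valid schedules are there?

11

Splitting on Retro: it can be 10am (4), 11am (4), 12pm (3). Listing each branch's schedules as (Postmortem, Standup, Triage):
Retro=10am: (11am,10am,12pm) (11am,10am,1pm) (12pm,10am,1pm) (12pm,11am,1pm) — 4.
Retro=11am: (11am,10am,12pm) (11am,10am,1pm) (12pm,10am,1pm) (12pm,11am,1pm) — 4.
Retro=12pm: (11am,10am,1pm) (12pm,10am,1pm) (12pm,11am,1pm) — 3.
Summing: 4 + 4 + 3 = 11.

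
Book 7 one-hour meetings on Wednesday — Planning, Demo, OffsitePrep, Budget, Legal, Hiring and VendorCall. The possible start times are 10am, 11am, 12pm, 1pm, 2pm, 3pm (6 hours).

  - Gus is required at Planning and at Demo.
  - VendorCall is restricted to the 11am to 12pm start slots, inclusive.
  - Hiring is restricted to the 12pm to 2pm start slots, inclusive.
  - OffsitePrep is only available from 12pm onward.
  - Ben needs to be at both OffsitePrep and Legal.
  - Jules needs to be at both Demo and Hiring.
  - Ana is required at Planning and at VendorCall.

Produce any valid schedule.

Hiring in 12pm, Planning in 10am, VendorCall in 11am, Demo in 11am, OffsitePrep in 12pm, Legal in 10am, Budget in 10am

Checking: Demo(11am) != Hiring(12pm); Planning(10am) != Demo(11am); OffsitePrep(12pm) != Legal(10am); Planning(10am) != VendorCall(11am); OffsitePrep=12pm in [12pm,3pm]; VendorCall=11am in [11am,12pm]; Hiring=12pm in [12pm,2pm].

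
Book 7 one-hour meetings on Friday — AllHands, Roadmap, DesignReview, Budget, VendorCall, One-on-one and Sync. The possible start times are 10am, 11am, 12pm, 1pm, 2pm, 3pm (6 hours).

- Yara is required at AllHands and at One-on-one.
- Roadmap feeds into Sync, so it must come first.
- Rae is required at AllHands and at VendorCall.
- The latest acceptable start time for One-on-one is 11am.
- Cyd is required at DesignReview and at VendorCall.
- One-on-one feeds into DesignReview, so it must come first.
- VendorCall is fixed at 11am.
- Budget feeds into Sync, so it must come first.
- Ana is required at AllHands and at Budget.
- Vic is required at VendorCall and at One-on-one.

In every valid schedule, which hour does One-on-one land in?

One-on-one's window is 10am–11am.
VendorCall is fixed at 11am, and One-on-one can't share a hour with VendorCall.
So One-on-one must be 10am.

10am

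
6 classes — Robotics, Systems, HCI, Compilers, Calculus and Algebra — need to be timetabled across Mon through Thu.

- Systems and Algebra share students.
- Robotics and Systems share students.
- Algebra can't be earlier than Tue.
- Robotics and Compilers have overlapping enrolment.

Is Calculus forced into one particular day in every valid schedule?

Calculus can be Mon (e.g. Compilers -> Tue; Algebra -> Tue; Calculus -> Mon; Systems -> Wed; HCI -> Mon; Robotics -> Mon) or Tue (e.g. Robotics in Mon; Calculus in Tue; Compilers in Tue; HCI in Mon; Systems in Wed; Algebra in Tue).

No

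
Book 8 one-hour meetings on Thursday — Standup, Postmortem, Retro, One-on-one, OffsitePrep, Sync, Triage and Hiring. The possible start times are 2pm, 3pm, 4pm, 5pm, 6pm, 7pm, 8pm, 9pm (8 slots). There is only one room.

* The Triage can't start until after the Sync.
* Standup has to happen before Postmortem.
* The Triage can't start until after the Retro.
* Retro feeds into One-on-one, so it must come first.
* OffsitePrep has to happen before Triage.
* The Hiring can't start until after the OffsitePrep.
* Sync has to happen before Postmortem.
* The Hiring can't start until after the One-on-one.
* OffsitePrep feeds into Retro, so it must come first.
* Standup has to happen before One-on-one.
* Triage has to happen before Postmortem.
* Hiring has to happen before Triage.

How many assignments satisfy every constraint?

Splitting on Standup: it can be 2pm (5), 3pm (5), 4pm (5), 5pm (3). Listing each branch's schedules as (Postmortem, Retro, One-on-one, OffsitePrep, Sync, Triage, Hiring):
Standup=2pm: (9pm,4pm,5pm,3pm,6pm,8pm,7pm) (9pm,4pm,5pm,3pm,7pm,8pm,6pm) (9pm,4pm,6pm,3pm,5pm,8pm,7pm) (9pm,5pm,6pm,3pm,4pm,8pm,7pm) (9pm,5pm,6pm,4pm,3pm,8pm,7pm) — 5.
Standup=3pm: (9pm,4pm,5pm,2pm,6pm,8pm,7pm) (9pm,4pm,5pm,2pm,7pm,8pm,6pm) (9pm,4pm,6pm,2pm,5pm,8pm,7pm) (9pm,5pm,6pm,2pm,4pm,8pm,7pm) (9pm,5pm,6pm,4pm,2pm,8pm,7pm) — 5.
Standup=4pm: (9pm,3pm,5pm,2pm,6pm,8pm,7pm) (9pm,3pm,5pm,2pm,7pm,8pm,6pm) (9pm,3pm,6pm,2pm,5pm,8pm,7pm) (9pm,5pm,6pm,2pm,3pm,8pm,7pm) (9pm,5pm,6pm,3pm,2pm,8pm,7pm) — 5.
Standup=5pm: (9pm,3pm,6pm,2pm,4pm,8pm,7pm) (9pm,4pm,6pm,2pm,3pm,8pm,7pm) (9pm,4pm,6pm,3pm,2pm,8pm,7pm) — 3.
Summing: 5 + 5 + 5 + 3 = 18.

18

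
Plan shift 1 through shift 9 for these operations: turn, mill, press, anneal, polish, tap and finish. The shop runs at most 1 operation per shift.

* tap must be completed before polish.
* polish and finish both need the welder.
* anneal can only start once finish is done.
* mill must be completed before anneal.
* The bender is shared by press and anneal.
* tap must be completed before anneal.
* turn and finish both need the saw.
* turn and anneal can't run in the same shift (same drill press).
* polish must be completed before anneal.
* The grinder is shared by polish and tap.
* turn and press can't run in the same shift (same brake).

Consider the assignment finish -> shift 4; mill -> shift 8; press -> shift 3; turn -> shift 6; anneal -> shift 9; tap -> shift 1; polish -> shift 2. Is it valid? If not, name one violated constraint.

Valid

turn and finish both need the saw — holds.
mill must be completed before anneal — holds.
The shop runs at most 1 operation per shift — holds.
The bender is shared by press and anneal — holds.
turn and anneal can't run in the same shift (same drill press) — holds.
turn and press can't run in the same shift (same brake) — holds.
polish and finish both need the welder — holds.
polish must be completed before anneal — holds.
tap must be completed before anneal — holds.
anneal can only start once finish is done — holds.
tap must be completed before polish — holds.
The grinder is shared by polish and tap — holds.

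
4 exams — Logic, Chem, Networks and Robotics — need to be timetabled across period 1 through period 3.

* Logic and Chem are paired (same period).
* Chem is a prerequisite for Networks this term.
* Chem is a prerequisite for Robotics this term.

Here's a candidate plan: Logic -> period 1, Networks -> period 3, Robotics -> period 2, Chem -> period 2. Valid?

Chem is a prerequisite for Networks this term — holds.
Chem is a prerequisite for Robotics this term — violated.
Logic and Chem are paired (same period) — violated.

No — it violates: Logic and Chem are paired (same period)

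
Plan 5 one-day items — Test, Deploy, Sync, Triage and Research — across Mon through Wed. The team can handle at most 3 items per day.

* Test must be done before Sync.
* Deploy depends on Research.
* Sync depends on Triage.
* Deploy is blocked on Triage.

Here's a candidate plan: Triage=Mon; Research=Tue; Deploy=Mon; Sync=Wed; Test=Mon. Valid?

No. Deploy depends on Research is not satisfied.

Deploy is blocked on Triage — violated.
The team can handle at most 3 items per day — holds.
Test must be done before Sync — holds.
Deploy depends on Research — violated.
Sync depends on Triage — holds.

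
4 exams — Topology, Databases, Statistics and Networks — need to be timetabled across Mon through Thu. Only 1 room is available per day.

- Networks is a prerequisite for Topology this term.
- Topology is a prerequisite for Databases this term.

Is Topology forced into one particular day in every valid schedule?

Topology can be Tue (e.g. Networks -> Mon; Topology -> Tue; Statistics -> Thu; Databases -> Wed) or Wed (e.g. Topology=Wed; Statistics=Tue; Databases=Thu; Networks=Mon).

No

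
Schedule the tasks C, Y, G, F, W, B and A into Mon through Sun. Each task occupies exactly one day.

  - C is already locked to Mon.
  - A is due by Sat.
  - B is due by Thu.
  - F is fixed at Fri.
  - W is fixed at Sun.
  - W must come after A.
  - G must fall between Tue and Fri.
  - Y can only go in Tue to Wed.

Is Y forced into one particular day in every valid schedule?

No

Y can be Tue (e.g. Y=Tue; A=Mon; W=Sun; F=Fri; B=Mon; C=Mon; G=Tue) or Wed (e.g. Y in Wed; W in Sun; G in Tue; C in Mon; B in Mon; A in Mon; F in Fri).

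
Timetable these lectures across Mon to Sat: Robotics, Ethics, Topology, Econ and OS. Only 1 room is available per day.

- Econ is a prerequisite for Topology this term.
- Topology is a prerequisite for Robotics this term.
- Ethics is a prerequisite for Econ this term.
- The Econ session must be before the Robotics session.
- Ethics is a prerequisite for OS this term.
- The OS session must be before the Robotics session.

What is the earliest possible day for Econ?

Precedence pushes Econ to at least Tue; downstream work caps Econ at Thu.
Econ at Tue is achievable: Topology=Wed, Robotics=Fri, Ethics=Mon, Econ=Tue, OS=Thu.

Tue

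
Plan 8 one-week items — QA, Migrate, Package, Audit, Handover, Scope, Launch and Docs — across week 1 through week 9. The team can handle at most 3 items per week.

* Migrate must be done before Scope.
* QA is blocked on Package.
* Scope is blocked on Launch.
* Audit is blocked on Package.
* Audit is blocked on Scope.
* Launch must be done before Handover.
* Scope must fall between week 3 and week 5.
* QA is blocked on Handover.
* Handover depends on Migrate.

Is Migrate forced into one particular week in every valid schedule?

Migrate can be week 1 (e.g. Package=week 1, Launch=week 1, Docs=week 2, QA=week 3, Handover=week 2, Audit=week 4, Scope=week 3, Migrate=week 1) or week 2 (e.g. Audit -> week 4, QA -> week 4, Docs -> week 1, Package -> week 1, Handover -> week 3, Launch -> week 1, Migrate -> week 2, Scope -> week 3).

No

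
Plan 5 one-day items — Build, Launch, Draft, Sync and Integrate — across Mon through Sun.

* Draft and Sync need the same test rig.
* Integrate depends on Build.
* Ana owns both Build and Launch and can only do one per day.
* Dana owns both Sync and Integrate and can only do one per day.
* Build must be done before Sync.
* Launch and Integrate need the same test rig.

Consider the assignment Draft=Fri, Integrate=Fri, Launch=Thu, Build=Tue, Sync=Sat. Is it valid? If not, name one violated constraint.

Launch and Integrate need the same test rig — holds.
Integrate depends on Build — holds.
Dana owns both Sync and Integrate and can only do one per day — holds.
Build must be done before Sync — holds.
Ana owns both Build and Launch and can only do one per day — holds.
Draft and Sync need the same test rig — holds.

Yes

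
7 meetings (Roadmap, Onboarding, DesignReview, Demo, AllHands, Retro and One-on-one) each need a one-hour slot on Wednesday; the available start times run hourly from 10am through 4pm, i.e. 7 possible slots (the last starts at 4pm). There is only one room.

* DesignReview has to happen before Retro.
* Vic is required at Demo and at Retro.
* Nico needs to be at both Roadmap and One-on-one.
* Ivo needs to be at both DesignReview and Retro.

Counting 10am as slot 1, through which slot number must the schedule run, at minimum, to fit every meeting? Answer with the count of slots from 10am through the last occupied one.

7

The precedence chain requires at least 2 distinct slots.
With at most 1 per slot and 7 meetings, at least 7 slots are needed.
7 works (last occupied slot: 4pm): for example Demo -> 2pm; Roadmap -> 12pm; One-on-one -> 4pm; Retro -> 11am; DesignReview -> 10am; Onboarding -> 1pm; AllHands -> 3pm.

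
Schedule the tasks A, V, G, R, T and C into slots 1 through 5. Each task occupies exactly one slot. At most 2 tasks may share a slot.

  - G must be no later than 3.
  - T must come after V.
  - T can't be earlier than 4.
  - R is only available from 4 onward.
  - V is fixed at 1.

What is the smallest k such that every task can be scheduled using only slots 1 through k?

The precedence chain requires at least 2 distinct slots.
With at most 2 per slot and 6 tasks, at least 3 slots are needed.
R can't be placed before 4, so the schedule must run through at least slot 4.
4 works (last occupied slot: 4): for example V -> 1; A -> 2; R -> 4; T -> 4; G -> 1; C -> 2.

4 slots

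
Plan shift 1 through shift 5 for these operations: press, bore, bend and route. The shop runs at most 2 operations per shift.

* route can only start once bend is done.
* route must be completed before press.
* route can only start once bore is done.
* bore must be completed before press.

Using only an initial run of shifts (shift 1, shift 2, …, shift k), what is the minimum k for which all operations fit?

The precedence chain requires at least 3 distinct shifts.
With at most 2 per shift and 4 operations, at least 2 shifts are needed.
3 works (last occupied shift: shift 3): for example bend -> shift 1, press -> shift 3, route -> shift 2, bore -> shift 1.

3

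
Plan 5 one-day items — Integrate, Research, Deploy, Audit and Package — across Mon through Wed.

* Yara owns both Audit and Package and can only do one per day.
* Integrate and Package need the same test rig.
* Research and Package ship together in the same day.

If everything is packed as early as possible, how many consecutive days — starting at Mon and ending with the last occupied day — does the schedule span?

Could 1 day be enough, i.e. nothing placed later than Mon? No: Package can't share with Audit (Mon) → nothing is left.
So 1 day is not enough.
2 works (last occupied day: Tue): for example Package=Tue; Audit=Mon; Integrate=Mon; Deploy=Mon; Research=Tue.

2 days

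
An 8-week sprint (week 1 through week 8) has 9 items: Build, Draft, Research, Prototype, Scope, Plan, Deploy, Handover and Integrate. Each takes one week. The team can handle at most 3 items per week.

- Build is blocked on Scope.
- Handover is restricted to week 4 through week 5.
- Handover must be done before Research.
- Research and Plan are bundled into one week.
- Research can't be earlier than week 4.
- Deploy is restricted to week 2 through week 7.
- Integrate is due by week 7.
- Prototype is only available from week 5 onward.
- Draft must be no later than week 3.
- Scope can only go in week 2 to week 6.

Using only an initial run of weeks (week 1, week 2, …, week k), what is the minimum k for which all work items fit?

The precedence chain requires at least 2 distinct weeks.
With at most 3 per week and 9 work items, at least 3 weeks are needed.
Prototype can't be placed before week 5, so the schedule must run through at least week 5.
5 works (last occupied week: week 5): for example Integrate -> week 1, Build -> week 3, Scope -> week 2, Draft -> week 1, Plan -> week 5, Research -> week 5, Prototype -> week 5, Deploy -> week 2, Handover -> week 4.

5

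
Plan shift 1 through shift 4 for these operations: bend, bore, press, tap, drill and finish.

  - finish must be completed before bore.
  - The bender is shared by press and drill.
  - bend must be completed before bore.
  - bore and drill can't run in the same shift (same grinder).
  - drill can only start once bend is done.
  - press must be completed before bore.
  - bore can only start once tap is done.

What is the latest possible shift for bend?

shift 2

Downstream work caps bend at shift 3.
bend at shift 2 is achievable: tap -> shift 1; finish -> shift 1; bore -> shift 3; bend -> shift 2; press -> shift 1; drill -> shift 4.
Nothing later works — the conflict constraints rule out every shift after shift 2.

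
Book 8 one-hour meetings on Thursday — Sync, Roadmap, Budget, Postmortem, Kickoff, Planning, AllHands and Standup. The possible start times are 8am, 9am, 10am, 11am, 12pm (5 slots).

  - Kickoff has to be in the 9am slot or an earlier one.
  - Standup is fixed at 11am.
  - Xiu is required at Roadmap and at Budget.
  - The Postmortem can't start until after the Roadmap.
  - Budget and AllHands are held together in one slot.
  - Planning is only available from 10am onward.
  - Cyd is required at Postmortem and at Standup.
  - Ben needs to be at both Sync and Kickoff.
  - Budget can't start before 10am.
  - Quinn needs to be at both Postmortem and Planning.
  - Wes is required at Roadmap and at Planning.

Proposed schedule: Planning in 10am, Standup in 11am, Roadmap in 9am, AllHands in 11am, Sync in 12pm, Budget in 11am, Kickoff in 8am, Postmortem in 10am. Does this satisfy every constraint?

Cyd is required at Postmortem and at Standup — holds.
Xiu is required at Roadmap and at Budget — holds.
Planning is only available from 10am onward — holds.
Standup is fixed at 11am — holds.
Budget and AllHands are held together in one slot — holds.
Wes is required at Roadmap and at Planning — holds.
The Postmortem can't start until after the Roadmap — holds.
Quinn needs to be at both Postmortem and Planning — violated.
Budget can't start before 10am — holds.
Ben needs to be at both Sync and Kickoff — holds.
Kickoff has to be in the 9am slot or an earlier one — holds.

No — it violates: Quinn needs to be at both Postmortem and Planning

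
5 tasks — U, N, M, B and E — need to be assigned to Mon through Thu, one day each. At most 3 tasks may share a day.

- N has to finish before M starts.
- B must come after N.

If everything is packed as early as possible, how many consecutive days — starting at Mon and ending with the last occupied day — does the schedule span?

2

The precedence chain requires at least 2 distinct days.
With at most 3 per day and 5 tasks, at least 2 days are needed.
2 works (last occupied day: Tue): for example E=Mon, N=Mon, M=Tue, U=Mon, B=Tue.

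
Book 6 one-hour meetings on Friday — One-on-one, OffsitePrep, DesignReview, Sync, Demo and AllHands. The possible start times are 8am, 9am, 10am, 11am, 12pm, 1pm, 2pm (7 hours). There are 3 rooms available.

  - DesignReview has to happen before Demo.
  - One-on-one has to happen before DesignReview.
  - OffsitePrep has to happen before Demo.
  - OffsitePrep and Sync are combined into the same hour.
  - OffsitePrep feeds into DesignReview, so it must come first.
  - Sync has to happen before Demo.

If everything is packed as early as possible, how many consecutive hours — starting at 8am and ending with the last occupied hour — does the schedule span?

3 hours

The precedence chain requires at least 3 distinct hours.
With at most 3 per hour and 6 meetings, at least 2 hours are needed.
3 works (last occupied hour: 10am): for example Sync=8am, AllHands=9am, OffsitePrep=8am, Demo=10am, One-on-one=8am, DesignReview=9am.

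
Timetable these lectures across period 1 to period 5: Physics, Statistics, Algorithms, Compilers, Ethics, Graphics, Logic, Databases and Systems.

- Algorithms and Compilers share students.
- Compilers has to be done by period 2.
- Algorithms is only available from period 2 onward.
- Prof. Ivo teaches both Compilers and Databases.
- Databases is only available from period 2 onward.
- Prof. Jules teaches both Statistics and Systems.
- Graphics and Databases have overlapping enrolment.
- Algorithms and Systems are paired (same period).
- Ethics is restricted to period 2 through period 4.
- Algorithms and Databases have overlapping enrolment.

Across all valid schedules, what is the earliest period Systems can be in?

Systems must be in the same period as Algorithms, which can't be before period 2, so Systems is at least period 2.
Systems at period 2 is achievable: Databases=period 3, Graphics=period 1, Ethics=period 2, Logic=period 1, Systems=period 2, Algorithms=period 2, Statistics=period 1, Physics=period 1, Compilers=period 1.

period 2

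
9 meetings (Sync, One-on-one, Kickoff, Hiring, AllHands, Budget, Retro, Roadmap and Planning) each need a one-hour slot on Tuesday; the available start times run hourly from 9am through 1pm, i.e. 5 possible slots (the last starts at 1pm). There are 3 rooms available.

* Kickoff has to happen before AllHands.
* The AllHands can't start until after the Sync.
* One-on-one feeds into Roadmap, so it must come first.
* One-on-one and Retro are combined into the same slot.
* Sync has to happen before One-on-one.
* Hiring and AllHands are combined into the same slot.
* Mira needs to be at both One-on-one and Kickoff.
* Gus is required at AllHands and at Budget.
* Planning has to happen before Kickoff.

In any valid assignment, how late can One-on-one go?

12pm

Precedence pushes One-on-one to at least 10am; downstream work caps One-on-one at 12pm.
One-on-one at 12pm is achievable: Hiring -> 11am, Sync -> 9am, Kickoff -> 10am, One-on-one -> 12pm, Budget -> 9am, Retro -> 12pm, Planning -> 9am, AllHands -> 11am, Roadmap -> 1pm.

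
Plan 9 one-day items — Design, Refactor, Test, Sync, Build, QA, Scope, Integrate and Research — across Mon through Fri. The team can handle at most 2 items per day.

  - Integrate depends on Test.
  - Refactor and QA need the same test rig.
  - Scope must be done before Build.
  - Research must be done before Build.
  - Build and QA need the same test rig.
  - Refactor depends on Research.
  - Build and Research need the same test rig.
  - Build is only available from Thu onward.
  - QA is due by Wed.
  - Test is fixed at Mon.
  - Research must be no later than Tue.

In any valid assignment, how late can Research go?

Research's own window allows nothing later than Tue.
Research at Tue is achievable: QA -> Mon; Sync -> Fri; Build -> Thu; Research -> Tue; Scope -> Tue; Integrate -> Wed; Design -> Thu; Test -> Mon; Refactor -> Wed.

Tue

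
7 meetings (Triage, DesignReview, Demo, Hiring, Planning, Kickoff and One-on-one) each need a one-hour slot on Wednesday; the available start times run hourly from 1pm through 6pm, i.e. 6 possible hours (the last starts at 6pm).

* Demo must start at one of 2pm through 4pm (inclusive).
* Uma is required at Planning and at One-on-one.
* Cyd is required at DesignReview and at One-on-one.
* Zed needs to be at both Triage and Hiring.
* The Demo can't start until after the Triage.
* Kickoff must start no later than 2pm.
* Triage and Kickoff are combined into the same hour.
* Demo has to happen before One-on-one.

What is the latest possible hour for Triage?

Triage must be in the same hour as Kickoff, which can't be after 2pm, so Triage is at most 2pm.
Triage at 2pm is achievable: Hiring -> 1pm, One-on-one -> 4pm, Planning -> 1pm, Demo -> 3pm, Triage -> 2pm, DesignReview -> 1pm, Kickoff -> 2pm.

2pm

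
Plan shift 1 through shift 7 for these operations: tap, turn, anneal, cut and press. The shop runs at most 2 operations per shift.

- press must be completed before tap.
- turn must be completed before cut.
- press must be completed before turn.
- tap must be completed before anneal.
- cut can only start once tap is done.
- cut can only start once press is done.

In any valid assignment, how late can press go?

shift 5

Downstream work caps press at shift 5.
press at shift 5 is achievable: anneal=shift 7, press=shift 5, cut=shift 7, tap=shift 6, turn=shift 6.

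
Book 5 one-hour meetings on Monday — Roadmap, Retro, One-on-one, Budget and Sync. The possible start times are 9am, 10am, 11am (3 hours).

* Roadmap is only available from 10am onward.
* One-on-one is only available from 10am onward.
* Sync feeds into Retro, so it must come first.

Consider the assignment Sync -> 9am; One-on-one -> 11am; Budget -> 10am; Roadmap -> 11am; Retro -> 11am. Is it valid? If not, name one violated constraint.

Valid

Roadmap is only available from 10am onward — holds.
One-on-one is only available from 10am onward — holds.
Sync feeds into Retro, so it must come first — holds.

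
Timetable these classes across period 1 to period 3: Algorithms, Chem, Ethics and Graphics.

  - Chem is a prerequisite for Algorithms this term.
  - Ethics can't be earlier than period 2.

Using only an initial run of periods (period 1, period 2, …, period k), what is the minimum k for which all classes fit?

The precedence chain requires at least 2 distinct periods.
2 works (last occupied period: period 2): for example Ethics -> period 2; Chem -> period 1; Algorithms -> period 2; Graphics -> period 1.

2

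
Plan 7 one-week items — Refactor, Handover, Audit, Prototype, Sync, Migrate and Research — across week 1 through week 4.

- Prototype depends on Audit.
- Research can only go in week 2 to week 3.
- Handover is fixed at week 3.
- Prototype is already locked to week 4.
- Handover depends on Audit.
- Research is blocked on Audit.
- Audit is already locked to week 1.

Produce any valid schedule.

Refactor -> week 1, Handover -> week 3, Migrate -> week 1, Prototype -> week 4, Research -> week 2, Sync -> week 1, Audit -> week 1

Checking: Audit(week 1) before Research(week 2); Audit(week 1) before Prototype(week 4); Audit(week 1) before Handover(week 3); Prototype=week 4 in [week 4,week 4]; Audit=week 1 in [week 1,week 1]; Research=week 2 in [week 2,week 3]; Handover=week 3 in [week 3,week 3].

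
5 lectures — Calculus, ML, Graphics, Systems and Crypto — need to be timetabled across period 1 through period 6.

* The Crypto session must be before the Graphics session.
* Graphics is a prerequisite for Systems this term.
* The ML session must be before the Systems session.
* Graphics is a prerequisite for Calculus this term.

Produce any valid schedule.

ML in period 1, Systems in period 3, Graphics in period 2, Crypto in period 1, Calculus in period 3

Checking: ML(period 1) before Systems(period 3); Crypto(period 1) before Graphics(period 2); Graphics(period 2) before Calculus(period 3); Graphics(period 2) before Systems(period 3).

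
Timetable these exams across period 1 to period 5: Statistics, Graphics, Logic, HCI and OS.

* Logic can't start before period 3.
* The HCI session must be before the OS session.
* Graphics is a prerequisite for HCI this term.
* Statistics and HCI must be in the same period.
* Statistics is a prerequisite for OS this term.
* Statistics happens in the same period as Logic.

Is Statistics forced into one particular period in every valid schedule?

Statistics can be period 3 (e.g. OS -> period 4, Graphics -> period 1, HCI -> period 3, Logic -> period 3, Statistics -> period 3) or period 4 (e.g. Graphics=period 1, HCI=period 4, Logic=period 4, OS=period 5, Statistics=period 4).

No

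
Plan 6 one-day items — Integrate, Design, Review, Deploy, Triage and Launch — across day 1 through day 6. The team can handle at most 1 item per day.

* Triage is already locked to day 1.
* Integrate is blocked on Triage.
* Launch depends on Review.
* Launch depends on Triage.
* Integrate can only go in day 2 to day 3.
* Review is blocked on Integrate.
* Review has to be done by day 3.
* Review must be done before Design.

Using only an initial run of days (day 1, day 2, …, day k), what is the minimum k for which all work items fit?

The precedence chain requires at least 4 distinct days.
With at most 1 per day and 6 work items, at least 6 days are needed.
6 works (last occupied day: day 6): for example Deploy=day 6, Review=day 3, Design=day 5, Integrate=day 2, Launch=day 4, Triage=day 1.

6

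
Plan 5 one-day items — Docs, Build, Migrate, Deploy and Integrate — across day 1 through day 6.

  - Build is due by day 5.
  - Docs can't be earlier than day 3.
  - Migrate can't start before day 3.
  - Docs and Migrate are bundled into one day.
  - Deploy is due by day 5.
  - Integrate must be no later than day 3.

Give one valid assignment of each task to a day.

Build -> day 1, Docs -> day 3, Deploy -> day 1, Migrate -> day 3, Integrate -> day 1

Checking: Docs = Migrate = day 3; Build=day 1 in [day 1,day 5]; Docs=day 3 in [day 3,day 6]; Deploy=day 1 in [day 1,day 5]; Integrate=day 1 in [day 1,day 3]; Migrate=day 3 in [day 3,day 6].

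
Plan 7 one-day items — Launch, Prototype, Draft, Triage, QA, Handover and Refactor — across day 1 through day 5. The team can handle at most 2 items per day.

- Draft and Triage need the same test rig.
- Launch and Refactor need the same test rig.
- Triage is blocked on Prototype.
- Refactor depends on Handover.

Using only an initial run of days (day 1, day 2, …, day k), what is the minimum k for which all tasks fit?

4

The precedence chain requires at least 2 distinct days.
With at most 2 per day and 7 tasks, at least 4 days are needed.
4 works (last occupied day: day 4): for example Launch in day 3; Refactor in day 2; Draft in day 3; Triage in day 2; Handover in day 1; QA in day 4; Prototype in day 1.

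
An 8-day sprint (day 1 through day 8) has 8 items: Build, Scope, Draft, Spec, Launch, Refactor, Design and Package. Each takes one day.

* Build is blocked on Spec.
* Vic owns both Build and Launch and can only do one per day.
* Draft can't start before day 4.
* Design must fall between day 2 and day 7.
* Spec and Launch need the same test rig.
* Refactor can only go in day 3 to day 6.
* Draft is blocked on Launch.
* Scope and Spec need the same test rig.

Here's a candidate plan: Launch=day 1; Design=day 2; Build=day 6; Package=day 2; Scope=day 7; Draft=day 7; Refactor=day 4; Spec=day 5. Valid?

Design must fall between day 2 and day 7 — holds.
Refactor can only go in day 3 to day 6 — holds.
Build is blocked on Spec — holds.
Vic owns both Build and Launch and can only do one per day — holds.
Draft can't start before day 4 — holds.
Draft is blocked on Launch — holds.
Spec and Launch need the same test rig — holds.
Scope and Spec need the same test rig — holds.

Valid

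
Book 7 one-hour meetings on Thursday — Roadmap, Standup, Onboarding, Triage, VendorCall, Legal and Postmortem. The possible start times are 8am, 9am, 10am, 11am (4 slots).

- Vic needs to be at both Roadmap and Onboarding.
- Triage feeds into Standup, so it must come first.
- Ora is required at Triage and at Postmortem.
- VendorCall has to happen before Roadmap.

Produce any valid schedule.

Legal=8am; Roadmap=9am; VendorCall=8am; Triage=8am; Onboarding=8am; Postmortem=9am; Standup=9am

Checking: VendorCall(8am) before Roadmap(9am); Triage(8am) before Standup(9am); Roadmap(9am) != Onboarding(8am); Triage(8am) != Postmortem(9am).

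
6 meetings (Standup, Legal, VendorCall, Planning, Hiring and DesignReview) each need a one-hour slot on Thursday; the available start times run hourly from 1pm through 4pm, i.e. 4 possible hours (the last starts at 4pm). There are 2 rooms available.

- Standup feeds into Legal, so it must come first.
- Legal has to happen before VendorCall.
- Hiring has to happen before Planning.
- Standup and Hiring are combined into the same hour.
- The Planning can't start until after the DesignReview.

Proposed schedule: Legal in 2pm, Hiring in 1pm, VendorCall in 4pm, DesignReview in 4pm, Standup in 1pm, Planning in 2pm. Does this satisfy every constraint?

Hiring has to happen before Planning — holds.
The Planning can't start until after the DesignReview — violated.
Standup feeds into Legal, so it must come first — holds.
There are 2 rooms available — holds.
Standup and Hiring are combined into the same hour — holds.
Legal has to happen before VendorCall — holds.

Invalid. The Planning can't start until after the DesignReview.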